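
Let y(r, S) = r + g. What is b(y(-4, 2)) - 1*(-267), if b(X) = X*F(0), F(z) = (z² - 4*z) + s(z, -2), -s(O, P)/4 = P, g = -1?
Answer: 227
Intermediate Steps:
s(O, P) = -4*P
F(z) = 8 + z² - 4*z (F(z) = (z² - 4*z) - 4*(-2) = (z² - 4*z) + 8 = 8 + z² - 4*z)
y(r, S) = -1 + r (y(r, S) = r - 1 = -1 + r)
b(X) = 8*X (b(X) = X*(8 + 0² - 4*0) = X*(8 + 0 + 0) = X*8 = 8*X)
b(y(-4, 2)) - 1*(-267) = 8*(-1 - 4) - 1*(-267) = 8*(-5) + 267 = -40 + 267 = 227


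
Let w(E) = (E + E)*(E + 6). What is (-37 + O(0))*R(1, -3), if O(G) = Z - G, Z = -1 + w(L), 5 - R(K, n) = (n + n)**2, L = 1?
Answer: 744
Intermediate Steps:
R(K, n) = 5 - 4*n**2 (R(K, n) = 5 - (n + n)**2 = 5 - (2*n)**2 = 5 - 4*n**2)
w(E) = 2*E*(6 + E) (w(E) = (2*E)*(6 + E) = 2*E*(6 + E))
Z = 13 (Z = -1 + 2*1*(6 + 1) = -1 + 2*1*7 = -1 + 14 = 13)
O(G) = 13 - G
(-37 + O(0))*R(1, -3) = (-37 + (13 - 1*0))*(5 - 4*(-3)**2) = (-37 + (13 + 0))*(5 - 4*9) = (-37 + 13)*(5 - 36) = -24*(-31) = 744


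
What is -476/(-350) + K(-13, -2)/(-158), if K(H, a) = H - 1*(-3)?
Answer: 2811/1975 ≈ 1.4233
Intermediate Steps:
K(H, a) = 3 + H (K(H, a) = H + 3 = 3 + H)
-476/(-350) + K(-13, -2)/(-158) = -476/(-350) + (3 - 13)/(-158) = -476*(-1/350) - 10*(-1/158) = 34/25 + 5/79 = 2811/1975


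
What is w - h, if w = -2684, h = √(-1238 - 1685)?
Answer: -2684 - I*√2923 ≈ -2684.0 - 54.065*I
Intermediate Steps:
h = I*√2923 (h = √(-2923) = I*√2923 ≈ 54.065*I)
w - h = -2684 - I*√2923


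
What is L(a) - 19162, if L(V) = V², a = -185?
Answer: 15063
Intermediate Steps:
L(a) - 19162 = (-185)² - 19162 = 34225 - 19162 = 15063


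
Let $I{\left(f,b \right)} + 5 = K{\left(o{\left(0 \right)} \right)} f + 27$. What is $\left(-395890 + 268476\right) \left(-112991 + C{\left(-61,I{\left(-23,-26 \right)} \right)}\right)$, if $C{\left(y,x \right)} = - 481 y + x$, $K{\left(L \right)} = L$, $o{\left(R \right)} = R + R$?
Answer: $10655377992$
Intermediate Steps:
$o{\left(R \right)} = 2 R$
$I{\left(f,b \right)} = 22$ ($I{\left(f,b \right)} = -5 + \left(2 \cdot 0 f + 27\right) = -5 + \left(0 f + 27\right) = -5 + \left(0 + 27\right) = -5 + 27 = 22$)
$C{\left(y,x \right)} = x - 481 y$
$\left(-395890 + 268476\right) \left(-112991 + C{\left(-61,I{\left(-23,-26 \right)} \right)}\right) = \left(-395890 + 268476\right) \left(-112991 + \left(22 - -29341\right)\right) = - 127414 \left(-112991 + \left(22 + 29341\right)\right) = - 127414 \left(-112991 + 29363\right) = \left(-127414\right) \left(-83628\right) = 10655377992$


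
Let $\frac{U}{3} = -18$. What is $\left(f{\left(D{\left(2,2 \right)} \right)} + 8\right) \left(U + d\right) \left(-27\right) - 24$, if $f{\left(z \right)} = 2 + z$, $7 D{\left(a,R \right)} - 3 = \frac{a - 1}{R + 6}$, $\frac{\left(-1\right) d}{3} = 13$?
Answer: $\frac{1467591}{56} \approx 26207.0$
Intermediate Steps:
$d = -39$ ($d = \left(-3\right) 13 = -39$)
$U = -54$ ($U = 3 \left(-18\right) = -54$)
$D{\left(a,R \right)} = \frac{3}{7} + \frac{-1 + a}{7 \left(6 + R\right)}$ ($D{\left(a,R \right)} = \frac{3}{7} + \frac{\left(a - 1\right) \frac{1}{R + 6}}{7} = \frac{3}{7} + \frac{\left(-1 + a\right) \frac{1}{6 + R}}{7} = \frac{3}{7} + \frac{\frac{1}{6 + R} \left(-1 + a\right)}{7} = \frac{3}{7} + \frac{-1 + a}{7 \left(6 + R\right)}$)
$\left(f{\left(D{\left(2,2 \right)} \right)} + 8\right) \left(U + d\right) \left(-27\right) - 24 = \left(\left(2 + \frac{17 + 2 + 3 \cdot 2}{7 \left(6 + 2\right)}\right) + 8\right) \left(-54 - 39\right) \left(-27\right) - 24 = \left(\left(2 + \frac{17 + 2 + 6}{7 \cdot 8}\right) + 8\right) \left(-93\right) \left(-27\right) - 24 = \left(\left(2 + \frac{1}{7} \cdot \frac{1}{8} \cdot 25\right) + 8\right) \left(-93\right) \left(-27\right) - 24 = \left(\left(2 + \frac{25}{56}\right) + 8\right) \left(-93\right) \left(-27\right) - 24 = \left(\frac{137}{56} + 8\right) \left(-93\right) \left(-27\right) - 24 = \frac{585}{56} \left(-93\right) \left(-27\right) - 24 = \left(- \frac{54405}{56}\right) \left(-27\right) - 24 = \frac{1468935}{56} - 24 = \frac{1467591}{56}$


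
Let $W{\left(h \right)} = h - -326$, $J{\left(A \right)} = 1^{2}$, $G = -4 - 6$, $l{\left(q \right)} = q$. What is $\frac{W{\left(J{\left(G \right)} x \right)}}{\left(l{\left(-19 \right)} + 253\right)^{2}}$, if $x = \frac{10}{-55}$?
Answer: $\frac{896}{150579} \approx 0.0059504$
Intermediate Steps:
$G = -10$ ($G = -4 - 6 = -10$)
$x = - \frac{2}{11}$ ($x = 10 \left(- \frac{1}{55}\right) = - \frac{2}{11} \approx -0.18182$)
$J{\left(A \right)} = 1$
$W{\left(h \right)} = 326 + h$ ($W{\left(h \right)} = h + 326 = 326 + h$)
$\frac{W{\left(J{\left(G \right)} x \right)}}{\left(l{\left(-19 \right)} + 253\right)^{2}} = \frac{326 + 1 \left(- \frac{2}{11}\right)}{\left(-19 + 253\right)^{2}} = \frac{326 - \frac{2}{11}}{234^{2}} = \frac{3584}{11 \cdot 54756} = \frac{3584}{11} \cdot \frac{1}{54756} = \frac{896}{150579}$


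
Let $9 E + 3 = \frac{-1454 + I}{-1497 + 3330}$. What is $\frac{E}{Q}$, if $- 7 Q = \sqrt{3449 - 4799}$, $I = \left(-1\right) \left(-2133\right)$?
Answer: $- \frac{3374 i \sqrt{6}}{148473} \approx - 0.055664 i$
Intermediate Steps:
$I = 2133$
$Q = - \frac{15 i \sqrt{6}}{7}$ ($Q = - \frac{\sqrt{3449 - 4799}}{7} = - \frac{\sqrt{-1350}}{7} = - \frac{15 i \sqrt{6}}{7} \approx - 5.2489 i$)
$E = - \frac{4820}{16497}$ ($E = - \frac{1}{3} + \frac{\left(-1454 + 2133\right) \frac{1}{-1497 + 3330}}{9} = - \frac{1}{3} + \frac{679 \cdot \frac{1}{1833}}{9} = - \frac{1}{3} + \frac{1}{9} \cdot \frac{679}{1833} = - \frac{1}{3} + \frac{679}{16497} = - \frac{4820}{16497} \approx -0.29217$)
$\frac{E}{Q} = - \frac{4820}{16497 \left(- \frac{15 i \sqrt{6}}{7}\right)} = - \frac{4820 \frac{7 i \sqrt{6}}{90}}{16497} = - \frac{3374 i \sqrt{6}}{148473}$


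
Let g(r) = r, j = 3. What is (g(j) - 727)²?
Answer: 524176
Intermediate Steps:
(g(j) - 727)² = (3 - 727)² = (-724)² = 524176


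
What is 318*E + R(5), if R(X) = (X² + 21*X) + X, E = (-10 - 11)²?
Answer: 140373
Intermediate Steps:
E = 441 (E = (-21)² = 441)
R(X) = X² + 22*X
318*E + R(5) = 318*441 + 5*(22 + 5) = 140238 + 5*27 = 140238 + 135 = 140373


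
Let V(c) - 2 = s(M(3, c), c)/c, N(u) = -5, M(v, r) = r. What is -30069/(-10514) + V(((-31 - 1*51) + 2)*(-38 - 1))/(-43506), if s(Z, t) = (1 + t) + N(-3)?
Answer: 510178650337/178394612760 ≈ 2.8598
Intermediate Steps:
s(Z, t) = -4 + t (s(Z, t) = (1 + t) - 5 = -4 + t)
V(c) = 2 + (-4 + c)/c
-30069/(-10514) + V(((-31 - 1*51) + 2)*(-38 - 1))/(-43506) = -30069/(-10514) + (3 - 4*1/((-38 - 1)*((-31 - 1*51) + 2)))/(-43506) = -30069*(-1/10514) + (3 - 4*(-1/(39*((-31 - 51) + 2))))*(-1/43506) = 30069/10514 + (3 - 4*(-1/(39*(-82 + 2))))*(-1/43506) = 30069/10514 + (3 - 4/((-80*(-39))))*(-1/43506) = 30069/10514 + (3 - 4/3120)*(-1/43506) = 30069/10514 + (3 - 4*1/3120)*(-1/43506) = 30069/10514 + (3 - 1/780)*(-1/43506) = 30069/10514 + (2339/780)*(-1/43506) = 30069/10514 - 2339/33934680 = 510178650337/178394612760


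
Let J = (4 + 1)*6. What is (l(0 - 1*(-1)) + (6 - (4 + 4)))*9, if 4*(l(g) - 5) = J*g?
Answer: 189/2 ≈ 94.500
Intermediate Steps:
J = 30 (J = 5*6 = 30)
l(g) = 5 + 15*g/2 (l(g) = 5 + (30*g)/4 = 5 + 15*g/2)
(l(0 - 1*(-1)) + (6 - (4 + 4)))*9 = ((5 + 15*(0 - 1*(-1))/2) + (6 - (4 + 4)))*9 = ((5 + 15*(0 + 1)/2) + (6 - 1*8))*9 = ((5 + (15/2)*1) + (6 - 8))*9 = ((5 + 15/2) - 2)*9 = (25/2 - 2)*9 = (21/2)*9 = 189/2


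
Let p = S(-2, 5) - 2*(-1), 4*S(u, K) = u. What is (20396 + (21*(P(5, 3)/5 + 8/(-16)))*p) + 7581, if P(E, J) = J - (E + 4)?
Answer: 558469/20 ≈ 27923.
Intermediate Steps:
S(u, K) = u/4
P(E, J) = -4 + J - E (P(E, J) = J - (4 + E) = J + (-4 - E) = -4 + J - E)
p = 3/2 (p = (¼)*(-2) - 2*(-1) = -½ - 1*(-2) = -½ + 2 = 3/2 ≈ 1.5000)
(20396 + (21*(P(5, 3)/5 + 8/(-16)))*p) + 7581 = (20396 + (21*((-4 + 3 - 1*5)/5 + 8/(-16)))*(3/2)) + 7581 = (20396 + (21*((-4 + 3 - 5)*(⅕) + 8*(-1/16)))*(3/2)) + 7581 = (20396 + (21*(-6*⅕ - ½))*(3/2)) + 7581 = (20396 + (21*(-6/5 - ½))*(3/2)) + 7581 = (20396 + (21*(-17/10))*(3/2)) + 7581 = (20396 - 357/10*3/2) + 7581 = (20396 - 1071/20) + 7581 = 406849/20 + 7581 = 558469/20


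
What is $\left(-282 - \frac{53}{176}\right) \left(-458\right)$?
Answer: $\frac{11377865}{88} \approx 1.2929 \cdot 10^{5}$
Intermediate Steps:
$\left(-282 - \frac{53}{176}\right) \left(-458\right) = \left(- \frac{49685}{176}\right) \left(-458\right) = \frac{11377865}{88}$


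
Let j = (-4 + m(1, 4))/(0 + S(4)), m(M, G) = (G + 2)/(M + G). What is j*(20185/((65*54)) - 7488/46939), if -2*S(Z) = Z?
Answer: 1289653169/164755890 ≈ 7.8277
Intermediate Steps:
S(Z) = -Z/2
m(M, G) = (2 + G)/(G + M)
j = 7/5 (j = (-4 + (2 + 4)/(4 + 1))/(0 - ½*4) = (-4 + 6/5)/(0 - 2) = (-4 + (⅕)*6)/(-2) = (-4 + 6/5)*(-½) = -14/5*(-½) = 7/5 ≈ 1.4000)
j*(20185/((65*54)) - 7488/46939) = 7*(20185/((65*54)) - 7488/46939)/5 = 7*(20185/3510 - 7488*1/46939)/5 = 7*(20185*(1/3510) - 7488/46939)/5 = 7*(4037/702 - 7488/46939)/5 = (7/5)*(184236167/32951178) = 1289653169/164755890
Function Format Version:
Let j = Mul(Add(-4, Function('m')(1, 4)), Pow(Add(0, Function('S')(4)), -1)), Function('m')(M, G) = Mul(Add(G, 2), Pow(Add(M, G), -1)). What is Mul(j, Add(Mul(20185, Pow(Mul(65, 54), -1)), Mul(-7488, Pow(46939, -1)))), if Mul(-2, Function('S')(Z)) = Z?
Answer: Rational(1289653169, 164755890) ≈ 7.8277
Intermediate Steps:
Function('S')(Z) = Mul(Rational(-1, 2), Z)
Function('m')(M, G) = Mul(Pow(Add(G, M), -1), Add(2, G)) (Function('m')(M, G) = Mul(Add(2, G), Pow(Add(G, M), -1)) = Mul(Pow(Add(G, M), -1), Add(2, G)))
j = Rational(7, 5) (j = Mul(Add(-4, Mul(Pow(Add(4, 1), -1), Add(2, 4))), Pow(Add(0, Mul(Rational(-1, 2), 4)), -1)) = Mul(Add(-4, Mul(Pow(5, -1), 6)), Pow(Add(0, -2), -1)) = Mul(Add(-4, Mul(Rational(1, 5), 6)), Pow(-2, -1)) = Mul(Add(-4, Rational(6, 5)), Rational(-1, 2)) = Mul(Rational(-14, 5), Rational(-1, 2)) = Rational(7, 5) ≈ 1.4000)
Mul(j, Add(Mul(20185, Pow(Mul(65, 54), -1)), Mul(-7488, Pow(46939, -1)))) = Mul(Rational(7, 5), Add(Mul(20185, Pow(Mul(65, 54), -1)), Mul(-7488, Pow(46939, -1)))) = Mul(Rational(7, 5), Add(Mul(20185, Pow(3510, -1)), Mul(-7488, Rational(1, 46939)))) = Mul(Rational(7, 5), Add(Mul(20185, Rational(1, 3510)), Rational(-7488, 46939))) = Mul(Rational(7, 5), Add(Rational(4037, 702), Rational(-7488, 46939))) = Mul(Rational(7, 5), Rational(184236167, 32951178)) = Rational(1289653169, 164755890)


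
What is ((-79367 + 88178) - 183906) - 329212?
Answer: -504307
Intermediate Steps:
((-79367 + 88178) - 183906) - 329212 = (8811 - 183906) - 329212 = -175095 - 329212 = -504307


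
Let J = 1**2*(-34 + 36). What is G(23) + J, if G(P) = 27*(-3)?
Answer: -79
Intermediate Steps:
G(P) = -81
J = 2 (J = 1*2 = 2)
G(23) + J = -81 + 2 = -79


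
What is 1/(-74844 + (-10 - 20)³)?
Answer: -1/101844 ≈ -9.8189e-6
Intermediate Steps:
1/(-74844 + (-10 - 20)³) = 1/(-74844 + (-30)³) = 1/(-74844 - 27000) = 1/(-101844) = -1/101844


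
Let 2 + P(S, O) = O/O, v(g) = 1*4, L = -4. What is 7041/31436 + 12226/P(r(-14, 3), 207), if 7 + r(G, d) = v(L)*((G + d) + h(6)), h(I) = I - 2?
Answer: -384329495/31436 ≈ -12226.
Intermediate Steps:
h(I) = -2 + I
v(g) = 4
r(G, d) = 9 + 4*G + 4*d (r(G, d) = -7 + 4*((G + d) + (-2 + 6)) = -7 + 4*((G + d) + 4) = -7 + 4*(4 + G + d) = -7 + (16 + 4*G + 4*d) = 9 + 4*G + 4*d)
P(S, O) = -1 (P(S, O) = -2 + O/O = -2 + 1 = -1)
7041/31436 + 12226/P(r(-14, 3), 207) = 7041/31436 + 12226/(-1) = 7041*(1/31436) + 12226*(-1) = 7041/31436 - 12226 = -384329495/31436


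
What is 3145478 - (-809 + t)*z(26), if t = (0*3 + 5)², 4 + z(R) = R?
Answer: 3162726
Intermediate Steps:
z(R) = -4 + R
t = 25 (t = (0 + 5)² = 5² = 25)
3145478 - (-809 + t)*z(26) = 3145478 - (-809 + 25)*(-4 + 26) = 3145478 - (-784)*22 = 3145478 - 1*(-17248) = 3145478 + 17248 = 3162726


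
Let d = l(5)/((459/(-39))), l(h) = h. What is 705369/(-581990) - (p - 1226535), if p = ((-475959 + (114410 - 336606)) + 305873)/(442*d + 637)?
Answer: 2888071042103703/2352985570 ≈ 1.2274e+6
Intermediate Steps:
d = -65/153 (d = 5/((459/(-39))) = 5/((459*(-1/39))) = 5/(-153/13) = 5*(-13/153) = -65/153 ≈ -0.42484)
p = -3530538/4043 (p = ((-475959 + (114410 - 336606)) + 305873)/(442*(-65/153) + 637) = ((-475959 - 222196) + 305873)/(-1690/9 + 637) = (-698155 + 305873)/(4043/9) = -392282*9/4043 = -3530538/4043 ≈ -873.25)
705369/(-581990) - (p - 1226535) = 705369/(-581990) - (-3530538/4043 - 1226535) = 705369*(-1/581990) - 1*(-4962411543/4043) = -705369/581990 + 4962411543/4043 = 2888071042103703/2352985570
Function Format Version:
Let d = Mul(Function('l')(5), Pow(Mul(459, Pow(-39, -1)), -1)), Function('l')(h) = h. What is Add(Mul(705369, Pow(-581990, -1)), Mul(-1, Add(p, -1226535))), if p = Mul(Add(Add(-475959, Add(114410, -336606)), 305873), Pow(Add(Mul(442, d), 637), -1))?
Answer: Rational(2888071042103703, 2352985570) ≈ 1.2274e+6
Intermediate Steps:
d = Rational(-65, 153) (d = Mul(5, Pow(Mul(459, Pow(-39, -1)), -1)) = Mul(5, Pow(Mul(459, Rational(-1, 39)), -1)) = Mul(5, Pow(Rational(-153, 13), -1)) = Mul(5, Rational(-13, 153)) = Rational(-65, 153) ≈ -0.42484)
p = Rational(-3530538, 4043) (p = Mul(Add(Add(-475959, Add(114410, -336606)), 305873), Pow(Add(Mul(442, Rational(-65, 153)), 637), -1)) = Mul(Add(Add(-475959, -222196), 305873), Pow(Add(Rational(-1690, 9), 637), -1)) = Mul(Add(-698155, 305873), Pow(Rational(4043, 9), -1)) = Mul(-392282, Rational(9, 4043)) = Rational(-3530538, 4043) ≈ -873.25)
Add(Mul(705369, Pow(-581990, -1)), Mul(-1, Add(p, -1226535))) = Add(Mul(705369, Pow(-581990, -1)), Mul(-1, Add(Rational(-3530538, 4043), -1226535))) = Add(Mul(705369, Rational(-1, 581990)), Mul(-1, Rational(-4962411543, 4043))) = Add(Rational(-705369, 581990), Rational(4962411543, 4043)) = Rational(2888071042103703, 2352985570)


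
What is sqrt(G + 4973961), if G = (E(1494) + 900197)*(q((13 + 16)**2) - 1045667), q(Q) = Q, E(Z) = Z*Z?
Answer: I*sqrt(3272633502497) ≈ 1.809e+6*I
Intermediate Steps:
E(Z) = Z**2
G = -3272638476458 (G = (1494**2 + 900197)*((13 + 16)**2 - 1045667) = (2232036 + 900197)*(29**2 - 1045667) = 3132233*(841 - 1045667) = 3132233*(-1044826) = -3272638476458)
sqrt(G + 4973961) = sqrt(-3272638476458 + 4973961) = sqrt(-3272633502497) = I*sqrt(3272633502497)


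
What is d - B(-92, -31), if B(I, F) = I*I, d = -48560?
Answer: -57024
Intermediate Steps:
B(I, F) = I**2
d - B(-92, -31) = -48560 - 1*(-92)**2 = -48560 - 1*8464 = -48560 - 8464 = -57024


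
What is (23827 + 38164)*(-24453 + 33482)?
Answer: 559716739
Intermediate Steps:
(23827 + 38164)*(-24453 + 33482) = 61991*9029 = 559716739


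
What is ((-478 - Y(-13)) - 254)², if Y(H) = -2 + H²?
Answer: 808201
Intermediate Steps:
((-478 - Y(-13)) - 254)² = ((-478 - (-2 + (-13)²)) - 254)² = ((-478 - (-2 + 169)) - 254)² = ((-478 - 1*167) - 254)² = ((-478 - 167) - 254)² = (-645 - 254)² = (-899)² = 808201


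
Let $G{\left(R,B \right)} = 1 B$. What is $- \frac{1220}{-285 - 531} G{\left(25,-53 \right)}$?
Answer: $- \frac{16165}{204} \approx -79.24$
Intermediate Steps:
$G{\left(R,B \right)} = B$
$- \frac{1220}{-285 - 531} G{\left(25,-53 \right)} = - \frac{1220}{-285 - 531} \left(-53\right) = - \frac{1220}{-816} \left(-53\right) = \left(-1220\right) \left(- \frac{1}{816}\right) \left(-53\right) = \frac{305}{204} \left(-53\right) = - \frac{16165}{204}$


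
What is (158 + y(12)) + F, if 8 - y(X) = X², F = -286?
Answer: -264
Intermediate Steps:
y(X) = 8 - X²
(158 + y(12)) + F = (158 + (8 - 1*12²)) - 286 = (158 + (8 - 1*144)) - 286 = (158 + (8 - 144)) - 286 = (158 - 136) - 286 = 22 - 286 = -264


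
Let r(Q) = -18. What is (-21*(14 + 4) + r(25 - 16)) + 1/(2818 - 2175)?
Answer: -254627/643 ≈ -396.00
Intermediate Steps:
(-21*(14 + 4) + r(25 - 16)) + 1/(2818 - 2175) = (-21*(14 + 4) - 18) + 1/(2818 - 2175) = (-21*18 - 18) + 1/643 = (-378 - 18) + 1/643 = -396 + 1/643 = -254627/643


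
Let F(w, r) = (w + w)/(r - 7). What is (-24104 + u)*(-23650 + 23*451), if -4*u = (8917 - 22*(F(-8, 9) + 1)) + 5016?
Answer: 1467148331/4 ≈ 3.6679e+8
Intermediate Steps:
F(w, r) = 2*w/(-7 + r) (F(w, r) = (2*w)/(-7 + r) = 2*w/(-7 + r))
u = -14087/4 (u = -((8917 - 22*(2*(-8)/(-7 + 9) + 1)) + 5016)/4 = -((8917 - 22*(2*(-8)/2 + 1)) + 5016)/4 = -((8917 - 22*(2*(-8)*(½) + 1)) + 5016)/4 = -((8917 - 22*(-8 + 1)) + 5016)/4 = -((8917 - 22*(-7)) + 5016)/4 = -((8917 + 154) + 5016)/4 = -(9071 + 5016)/4 = -¼*14087 = -14087/4 ≈ -3521.8)
(-24104 + u)*(-23650 + 23*451) = (-24104 - 14087/4)*(-23650 + 23*451) = -110503*(-23650 + 10373)/4 = -110503/4*(-13277) = 1467148331/4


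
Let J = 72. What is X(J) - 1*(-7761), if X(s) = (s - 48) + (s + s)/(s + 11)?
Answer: 646299/83 ≈ 7786.7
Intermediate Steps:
X(s) = -48 + s + 2*s/(11 + s) (X(s) = (-48 + s) + (2*s)/(11 + s) = (-48 + s) + 2*s/(11 + s) = -48 + s + 2*s/(11 + s))
X(J) - 1*(-7761) = (-528 + 72² - 35*72)/(11 + 72) - 1*(-7761) = (-528 + 5184 - 2520)/83 + 7761 = (1/83)*2136 + 7761 = 2136/83 + 7761 = 646299/83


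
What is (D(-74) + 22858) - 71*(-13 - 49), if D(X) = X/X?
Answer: 27261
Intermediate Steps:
D(X) = 1
(D(-74) + 22858) - 71*(-13 - 49) = (1 + 22858) - 71*(-13 - 49) = 22859 - 71*(-62) = 22859 + 4402 = 27261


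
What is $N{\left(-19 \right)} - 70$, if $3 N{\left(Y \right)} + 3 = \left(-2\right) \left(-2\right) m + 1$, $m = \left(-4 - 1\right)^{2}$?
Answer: $- \frac{112}{3} \approx -37.333$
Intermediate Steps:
$m = 25$ ($m = \left(-5\right)^{2} = 25$)
$N{\left(Y \right)} = \frac{98}{3}$ ($N{\left(Y \right)} = -1 + \frac{\left(-2\right) \left(-2\right) 25 + 1}{3} = -1 + \frac{4 \cdot 25 + 1}{3} = -1 + \frac{100 + 1}{3} = -1 + \frac{1}{3} \cdot 101 = -1 + \frac{101}{3} = \frac{98}{3}$)
$N{\left(-19 \right)} - 70 = \frac{98}{3} - 70 = - \frac{112}{3}$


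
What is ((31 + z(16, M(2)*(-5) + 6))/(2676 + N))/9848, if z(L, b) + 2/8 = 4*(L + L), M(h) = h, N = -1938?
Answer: 635/29071296 ≈ 2.1843e-5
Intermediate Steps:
z(L, b) = -1/4 + 8*L (z(L, b) = -1/4 + 4*(L + L) = -1/4 + 4*(2*L) = -1/4 + 8*L)
((31 + z(16, M(2)*(-5) + 6))/(2676 + N))/9848 = ((31 + (-1/4 + 8*16))/(2676 - 1938))/9848 = ((31 + (-1/4 + 128))/738)*(1/9848) = ((31 + 511/4)*(1/738))*(1/9848) = ((635/4)*(1/738))*(1/9848) = (635/2952)*(1/9848) = 635/29071296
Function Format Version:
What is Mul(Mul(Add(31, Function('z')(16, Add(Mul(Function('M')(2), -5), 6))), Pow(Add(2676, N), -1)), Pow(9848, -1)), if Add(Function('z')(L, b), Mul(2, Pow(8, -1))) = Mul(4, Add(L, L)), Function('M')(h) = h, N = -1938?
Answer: Rational(635, 29071296) ≈ 2.1843e-5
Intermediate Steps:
Function('z')(L, b) = Add(Rational(-1, 4), Mul(8, L)) (Function('z')(L, b) = Add(Rational(-1, 4), Mul(4, Add(L, L))) = Add(Rational(-1, 4), Mul(4, Mul(2, L))) = Add(Rational(-1, 4), Mul(8, L)))
Mul(Mul(Add(31, Function('z')(16, Add(Mul(Function('M')(2), -5), 6))), Pow(Add(2676, N), -1)), Pow(9848, -1)) = Mul(Mul(Add(31, Add(Rational(-1, 4), Mul(8, 16))), Pow(Add(2676, -1938), -1)), Pow(9848, -1)) = Mul(Mul(Add(31, Add(Rational(-1, 4), 128)), Pow(738, -1)), Rational(1, 9848)) = Mul(Mul(Add(31, Rational(511, 4)), Rational(1, 738)), Rational(1, 9848)) = Mul(Mul(Rational(635, 4), Rational(1, 738)), Rational(1, 9848)) = Mul(Rational(635, 2952), Rational(1, 9848)) = Rational(635, 29071296)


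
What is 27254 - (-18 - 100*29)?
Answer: 30172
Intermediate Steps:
27254 - (-18 - 100*29) = 27254 - (-18 - 2900) = 27254 - 1*(-2918) = 27254 + 2918 = 30172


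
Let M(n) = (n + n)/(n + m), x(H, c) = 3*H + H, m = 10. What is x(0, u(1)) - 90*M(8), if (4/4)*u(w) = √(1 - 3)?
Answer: -80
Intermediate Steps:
u(w) = I*√2 (u(w) = √(1 - 3) = √(-2) = I*√2)
x(H, c) = 4*H
M(n) = 2*n/(10 + n) (M(n) = (n + n)/(n + 10) = (2*n)/(10 + n) = 2*n/(10 + n))
x(0, u(1)) - 90*M(8) = 4*0 - 180*8/(10 + 8) = 0 - 180*8/18 = 0 - 90*8/9 = 0 - 80 = -80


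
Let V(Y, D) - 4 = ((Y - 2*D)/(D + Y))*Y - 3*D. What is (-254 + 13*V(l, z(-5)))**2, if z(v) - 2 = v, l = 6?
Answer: 51529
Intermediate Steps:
z(v) = 2 + v
V(Y, D) = 4 - 3*D + Y*(Y - 2*D)/(D + Y) (V(Y, D) = 4 + (((Y - 2*D)/(D + Y))*Y - 3*D) = 4 + (Y*(Y - 2*D)/(D + Y) - 3*D) = 4 + (-3*D + Y*(Y - 2*D)/(D + Y)) = 4 - 3*D + Y*(Y - 2*D)/(D + Y))
(-254 + 13*V(l, z(-5)))**2 = (-254 + 13*((6**2 - 3*(2 - 5)**2 + 4*(2 - 5) + 4*6 - 5*(2 - 5)*6)/((2 - 5) + 6)))**2 = (-254 + 13*((36 - 3*(-3)**2 + 4*(-3) + 24 - 5*(-3)*6)/(-3 + 6)))**2 = (-254 + 13*((36 - 3*9 - 12 + 24 + 90)/3))**2 = (-254 + 13*((36 - 27 - 12 + 24 + 90)/3))**2 = (-254 + 13*((1/3)*111))**2 = (-254 + 13*37)**2 = (-254 + 481)**2 = 227**2 = 51529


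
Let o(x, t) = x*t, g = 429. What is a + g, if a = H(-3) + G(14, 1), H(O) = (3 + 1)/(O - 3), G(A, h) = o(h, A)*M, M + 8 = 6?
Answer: 1201/3 ≈ 400.33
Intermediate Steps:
o(x, t) = t*x
M = -2 (M = -8 + 6 = -2)
G(A, h) = -2*A*h (G(A, h) = (A*h)*(-2) = -2*A*h)
H(O) = 4/(-3 + O)
a = -86/3 (a = 4/(-3 - 3) - 2*14*1 = 4/(-6) - 28 = 4*(-⅙) - 28 = -⅔ - 28 = -86/3 ≈ -28.667)
a + g = -86/3 + 429 = 1201/3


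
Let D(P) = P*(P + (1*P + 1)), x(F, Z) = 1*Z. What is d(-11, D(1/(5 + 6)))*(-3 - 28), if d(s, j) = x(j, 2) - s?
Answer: -403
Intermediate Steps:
x(F, Z) = Z
D(P) = P*(1 + 2*P) (D(P) = P*(P + (P + 1)) = P*(P + (1 + P)) = P*(1 + 2*P))
d(s, j) = 2 - s
d(-11, D(1/(5 + 6)))*(-3 - 28) = (2 - 1*(-11))*(-3 - 28) = (2 + 11)*(-31) = 13*(-31) = -403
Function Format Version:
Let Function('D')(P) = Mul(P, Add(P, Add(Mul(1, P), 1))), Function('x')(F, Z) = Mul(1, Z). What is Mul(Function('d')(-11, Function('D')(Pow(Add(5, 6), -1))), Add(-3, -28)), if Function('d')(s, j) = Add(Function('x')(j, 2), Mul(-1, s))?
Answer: -403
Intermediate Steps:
Function('x')(F, Z) = Z
Function('D')(P) = Mul(P, Add(1, Mul(2, P))) (Function('D')(P) = Mul(P, Add(P, Add(P, 1))) = Mul(P, Add(P, Add(1, P))) = Mul(P, Add(1, Mul(2, P))))
Function('d')(s, j) = Add(2, Mul(-1, s))
Mul(Function('d')(-11, Function('D')(Pow(Add(5, 6), -1))), Add(-3, -28)) = Mul(Add(2, Mul(-1, -11)), Add(-3, -28)) = Mul(Add(2, 11), -31) = Mul(13, -31) = -403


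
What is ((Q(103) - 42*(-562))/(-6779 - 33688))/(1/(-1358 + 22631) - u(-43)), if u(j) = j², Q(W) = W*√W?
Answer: 5977713/18949046588 + 104339*√103/75796186352 ≈ 0.00032943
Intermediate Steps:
Q(W) = W^(3/2)
((Q(103) - 42*(-562))/(-6779 - 33688))/(1/(-1358 + 22631) - u(-43)) = ((103^(3/2) - 42*(-562))/(-6779 - 33688))/(1/(-1358 + 22631) - 1*(-43)²) = ((103*√103 + 23604)/(-40467))/(1/21273 - 1*1849) = ((23604 + 103*√103)*(-1/40467))/(1/21273 - 1849) = (-1124/1927 - 103*√103/40467)/(-39333776/21273) = (-1124/1927 - 103*√103/40467)*(-21273/39333776) = 5977713/18949046588 + 104339*√103/75796186352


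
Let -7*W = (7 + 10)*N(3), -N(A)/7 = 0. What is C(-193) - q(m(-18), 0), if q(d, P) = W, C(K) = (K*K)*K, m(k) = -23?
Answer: -7189057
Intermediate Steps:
N(A) = 0 (N(A) = -7*0 = 0)
C(K) = K³ (C(K) = K²*K = K³)
W = 0 (W = -(7 + 10)*0/7 = -17*0/7 = -⅐*0 = 0)
q(d, P) = 0
C(-193) - q(m(-18), 0) = (-193)³ - 1*0 = -7189057 + 0 = -7189057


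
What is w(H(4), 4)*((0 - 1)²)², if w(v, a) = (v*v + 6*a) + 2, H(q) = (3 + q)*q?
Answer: 810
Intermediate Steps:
H(q) = q*(3 + q)
w(v, a) = 2 + v² + 6*a (w(v, a) = (v² + 6*a) + 2 = 2 + v² + 6*a)
w(H(4), 4)*((0 - 1)²)² = (2 + (4*(3 + 4))² + 6*4)*((0 - 1)²)² = (2 + (4*7)² + 24)*((-1)²)² = (2 + 28² + 24)*1² = (2 + 784 + 24)*1 = 810*1 = 810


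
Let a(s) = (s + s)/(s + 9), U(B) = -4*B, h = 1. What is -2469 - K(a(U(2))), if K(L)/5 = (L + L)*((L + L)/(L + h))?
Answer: -6383/3 ≈ -2127.7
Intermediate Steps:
a(s) = 2*s/(9 + s) (a(s) = (2*s)/(9 + s) = 2*s/(9 + s))
K(L) = 20*L**2/(1 + L) (K(L) = 5*((L + L)*((L + L)/(L + 1))) = 5*((2*L)*((2*L)/(1 + L))) = 5*((2*L)*(2*L/(1 + L))) = 5*(4*L**2/(1 + L)) = 20*L**2/(1 + L))
-2469 - K(a(U(2))) = -2469 - 20*(2*(-4*2)/(9 - 4*2))**2/(1 + 2*(-4*2)/(9 - 4*2)) = -2469 - 20*(2*(-8)/(9 - 8))**2/(1 + 2*(-8)/(9 - 8)) = -2469 - 20*(2*(-8)/1)**2/(1 + 2*(-8)/1) = -2469 - 20*(2*(-8)*1)**2/(1 + 2*(-8)*1) = -2469 - 20*(-16)**2/(1 - 16) = -2469 - 20*256/(-15) = -2469 - 20*256*(-1)/15 = -2469 - 1*(-1024/3) = -2469 + 1024/3 = -6383/3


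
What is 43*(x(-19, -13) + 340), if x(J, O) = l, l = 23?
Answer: 15609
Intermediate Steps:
x(J, O) = 23
43*(x(-19, -13) + 340) = 43*(23 + 340) = 43*363 = 15609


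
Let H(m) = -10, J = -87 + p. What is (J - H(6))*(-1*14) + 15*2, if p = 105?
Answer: -362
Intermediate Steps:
J = 18 (J = -87 + 105 = 18)
(J - H(6))*(-1*14) + 15*2 = (18 - 1*(-10))*(-1*14) + 15*2 = (18 + 10)*(-14) + 30 = 28*(-14) + 30 = -392 + 30 = -362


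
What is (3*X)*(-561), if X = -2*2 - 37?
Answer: 69003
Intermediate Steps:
X = -41 (X = -4 - 37 = -41)
(3*X)*(-561) = (3*(-41))*(-561) = -123*(-561) = 69003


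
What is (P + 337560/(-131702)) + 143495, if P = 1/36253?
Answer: 342558964283496/2387296303 ≈ 1.4349e+5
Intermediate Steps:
P = 1/36253 ≈ 2.7584e-5
(P + 337560/(-131702)) + 143495 = (1/36253 + 337560/(-131702)) + 143495 = (1/36253 + 337560*(-1/131702)) + 143495 = (1/36253 - 168780/65851) + 143495 = -6118715489/2387296303 + 143495 = 342558964283496/2387296303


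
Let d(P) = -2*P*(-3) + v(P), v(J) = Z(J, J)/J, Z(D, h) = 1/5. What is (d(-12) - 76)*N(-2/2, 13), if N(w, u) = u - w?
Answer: -62167/30 ≈ -2072.2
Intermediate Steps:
Z(D, h) = ⅕
v(J) = 1/(5*J)
d(P) = 6*P + 1/(5*P) (d(P) = -2*P*(-3) + 1/(5*P) = -(-6)*P + 1/(5*P) = 6*P + 1/(5*P))
(d(-12) - 76)*N(-2/2, 13) = ((6*(-12) + (⅕)/(-12)) - 76)*(13 - (-2)/2) = ((-72 + (⅕)*(-1/12)) - 76)*(13 - (-2)/2) = ((-72 - 1/60) - 76)*(13 - 1*(-1)) = (-4321/60 - 76)*(13 + 1) = -8881/60*14 = -62167/30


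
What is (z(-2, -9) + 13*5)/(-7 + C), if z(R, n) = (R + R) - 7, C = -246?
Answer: -54/253 ≈ -0.21344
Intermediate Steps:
z(R, n) = -7 + 2*R (z(R, n) = 2*R - 7 = -7 + 2*R)
(z(-2, -9) + 13*5)/(-7 + C) = ((-7 + 2*(-2)) + 13*5)/(-7 - 246) = ((-7 - 4) + 65)/(-253) = (-11 + 65)*(-1/253) = 54*(-1/253) = -54/253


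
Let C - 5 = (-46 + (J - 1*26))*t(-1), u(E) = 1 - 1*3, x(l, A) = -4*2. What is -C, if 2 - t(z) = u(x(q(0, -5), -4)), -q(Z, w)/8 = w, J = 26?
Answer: 179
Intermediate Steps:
q(Z, w) = -8*w
x(l, A) = -8
u(E) = -2 (u(E) = 1 - 3 = -2)
t(z) = 4 (t(z) = 2 - 1*(-2) = 2 + 2 = 4)
C = -179 (C = 5 + (-46 + (26 - 1*26))*4 = 5 + (-46 + (26 - 26))*4 = 5 + (-46 + 0)*4 = 5 - 46*4 = 5 - 184 = -179)
-C = -1*(-179) = 179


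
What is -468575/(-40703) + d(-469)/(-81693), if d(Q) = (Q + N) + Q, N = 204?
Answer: 38309173477/3325150179 ≈ 11.521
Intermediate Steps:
d(Q) = 204 + 2*Q (d(Q) = (Q + 204) + Q = (204 + Q) + Q = 204 + 2*Q)
-468575/(-40703) + d(-469)/(-81693) = -468575/(-40703) + (204 + 2*(-469))/(-81693) = -468575*(-1/40703) + (204 - 938)*(-1/81693) = 468575/40703 - 734*(-1/81693) = 468575/40703 + 734/81693 = 38309173477/3325150179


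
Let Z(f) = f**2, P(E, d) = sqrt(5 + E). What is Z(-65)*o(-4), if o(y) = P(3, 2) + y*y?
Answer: 67600 + 8450*sqrt(2) ≈ 79550.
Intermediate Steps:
o(y) = y**2 + 2*sqrt(2) (o(y) = sqrt(5 + 3) + y*y = sqrt(8) + y**2 = 2*sqrt(2) + y**2 = y**2 + 2*sqrt(2))
Z(-65)*o(-4) = (-65)**2*((-4)**2 + 2*sqrt(2)) = 4225*(16 + 2*sqrt(2)) = 67600 + 8450*sqrt(2)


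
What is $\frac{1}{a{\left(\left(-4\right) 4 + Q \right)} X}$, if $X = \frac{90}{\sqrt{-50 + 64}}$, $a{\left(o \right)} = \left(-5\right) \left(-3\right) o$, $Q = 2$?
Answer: $- \frac{\sqrt{14}}{18900} \approx -0.00019797$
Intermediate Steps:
$a{\left(o \right)} = 15 o$
$X = \frac{45 \sqrt{14}}{7}$ ($X = \frac{90}{\sqrt{14}} = 90 \frac{\sqrt{14}}{14} = \frac{45 \sqrt{14}}{7} \approx 24.054$)
$\frac{1}{a{\left(\left(-4\right) 4 + Q \right)} X} = \frac{1}{15 \left(\left(-4\right) 4 + 2\right) \frac{45 \sqrt{14}}{7}} = \frac{1}{15 \left(-16 + 2\right) \frac{45 \sqrt{14}}{7}} = \frac{1}{15 \left(-14\right) \frac{45 \sqrt{14}}{7}} = \frac{1}{\left(-210\right) \frac{45 \sqrt{14}}{7}} = \frac{1}{\left(-1350\right) \sqrt{14}} = - \frac{\sqrt{14}}{18900}$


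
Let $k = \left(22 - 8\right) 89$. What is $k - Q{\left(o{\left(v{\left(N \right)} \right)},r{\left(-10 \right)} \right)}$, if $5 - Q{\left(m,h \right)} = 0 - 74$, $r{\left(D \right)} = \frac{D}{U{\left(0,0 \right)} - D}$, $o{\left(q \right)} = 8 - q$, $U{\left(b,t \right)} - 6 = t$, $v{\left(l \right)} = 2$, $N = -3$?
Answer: $1167$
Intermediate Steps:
$U{\left(b,t \right)} = 6 + t$
$r{\left(D \right)} = \frac{D}{6 - D}$ ($r{\left(D \right)} = \frac{D}{\left(6 + 0\right) - D} = \frac{D}{6 - D}$)
$k = 1246$ ($k = 14 \cdot 89 = 1246$)
$Q{\left(m,h \right)} = 79$ ($Q{\left(m,h \right)} = 5 - \left(0 - 74\right) = 5 - -74 = 5 + 74 = 79$)
$k - Q{\left(o{\left(v{\left(N \right)} \right)},r{\left(-10 \right)} \right)} = 1246 - 79 = 1167$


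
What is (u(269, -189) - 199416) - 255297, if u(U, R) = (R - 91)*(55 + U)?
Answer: -545433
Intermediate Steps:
u(U, R) = (-91 + R)*(55 + U)
(u(269, -189) - 199416) - 255297 = ((-5005 - 91*269 + 55*(-189) - 189*269) - 199416) - 255297 = ((-5005 - 24479 - 10395 - 50841) - 199416) - 255297 = (-90720 - 199416) - 255297 = -290136 - 255297 = -545433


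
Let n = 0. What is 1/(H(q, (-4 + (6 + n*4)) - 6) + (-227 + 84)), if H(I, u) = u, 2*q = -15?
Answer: -1/147 ≈ -0.0068027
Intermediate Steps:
q = -15/2 (q = (½)*(-15) = -15/2 ≈ -7.5000)
1/(H(q, (-4 + (6 + n*4)) - 6) + (-227 + 84)) = 1/(((-4 + (6 + 0*4)) - 6) + (-227 + 84)) = 1/(((-4 + (6 + 0)) - 6) - 143) = 1/(((-4 + 6) - 6) - 143) = 1/((2 - 6) - 143) = 1/(-4 - 143) = 1/(-147) = -1/147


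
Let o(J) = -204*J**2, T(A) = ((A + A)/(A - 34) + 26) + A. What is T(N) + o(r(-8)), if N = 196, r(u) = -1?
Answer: 1654/81 ≈ 20.420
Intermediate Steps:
T(A) = 26 + A + 2*A/(-34 + A) (T(A) = ((2*A)/(-34 + A) + 26) + A = (2*A/(-34 + A) + 26) + A = (26 + 2*A/(-34 + A)) + A = 26 + A + 2*A/(-34 + A))
T(N) + o(r(-8)) = (-884 + 196**2 - 6*196)/(-34 + 196) - 204*(-1)**2 = (-884 + 38416 - 1176)/162 - 204*1 = (1/162)*36356 - 204 = 18178/81 - 204 = 1654/81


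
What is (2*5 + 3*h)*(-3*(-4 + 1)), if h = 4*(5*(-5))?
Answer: -2610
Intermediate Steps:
h = -100 (h = 4*(-25) = -100)
(2*5 + 3*h)*(-3*(-4 + 1)) = (2*5 + 3*(-100))*(-3*(-4 + 1)) = (10 - 300)*(-3*(-3)) = -290*9 = -2610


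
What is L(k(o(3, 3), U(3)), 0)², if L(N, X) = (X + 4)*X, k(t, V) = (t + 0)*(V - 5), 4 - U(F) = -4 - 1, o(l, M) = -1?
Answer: 0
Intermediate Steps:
U(F) = 9 (U(F) = 4 - (-4 - 1) = 4 - 1*(-5) = 4 + 5 = 9)
k(t, V) = t*(-5 + V)
L(N, X) = X*(4 + X) (L(N, X) = (4 + X)*X = X*(4 + X))
L(k(o(3, 3), U(3)), 0)² = (0*(4 + 0))² = (0*4)² = 0² = 0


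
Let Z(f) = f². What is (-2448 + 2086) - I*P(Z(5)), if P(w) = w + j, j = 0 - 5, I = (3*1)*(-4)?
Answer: -122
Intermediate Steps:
I = -12 (I = 3*(-4) = -12)
j = -5
P(w) = -5 + w (P(w) = w - 5 = -5 + w)
(-2448 + 2086) - I*P(Z(5)) = (-2448 + 2086) - (-12)*(-5 + 5²) = -362 - (-12)*(-5 + 25) = -362 - (-12)*20 = -362 - 1*(-240) = -362 + 240 = -122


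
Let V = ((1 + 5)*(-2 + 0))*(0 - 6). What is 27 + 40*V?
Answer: 2907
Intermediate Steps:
V = 72 (V = (6*(-2))*(-6) = -12*(-6) = 72)
27 + 40*V = 27 + 40*72 = 27 + 2880 = 2907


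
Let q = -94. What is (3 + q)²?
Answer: 8281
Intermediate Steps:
(3 + q)² = (3 - 94)² = (-91)² = 8281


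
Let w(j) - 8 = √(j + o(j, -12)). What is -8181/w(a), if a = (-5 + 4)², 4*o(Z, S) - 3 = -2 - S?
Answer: -261792/239 + 16362*√17/239 ≈ -813.09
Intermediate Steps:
o(Z, S) = ¼ - S/4 (o(Z, S) = ¾ + (-2 - S)/4 = ¾ + (-½ - S/4) = ¼ - S/4)
a = 1 (a = (-1)² = 1)
w(j) = 8 + √(13/4 + j) (w(j) = 8 + √(j + (¼ - ¼*(-12))) = 8 + √(j + (¼ + 3)) = 8 + √(j + 13/4) = 8 + √(13/4 + j))
-8181/w(a) = -8181/(8 + √(13 + 4*1)/2) = -8181/(8 + √(13 + 4)/2) = -8181/(8 + √17/2)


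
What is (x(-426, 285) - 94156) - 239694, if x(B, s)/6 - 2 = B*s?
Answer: -1062298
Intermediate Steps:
x(B, s) = 12 + 6*B*s (x(B, s) = 12 + 6*(B*s) = 12 + 6*B*s)
(x(-426, 285) - 94156) - 239694 = ((12 + 6*(-426)*285) - 94156) - 239694 = ((12 - 728460) - 94156) - 239694 = (-728448 - 94156) - 239694 = -822604 - 239694 = -1062298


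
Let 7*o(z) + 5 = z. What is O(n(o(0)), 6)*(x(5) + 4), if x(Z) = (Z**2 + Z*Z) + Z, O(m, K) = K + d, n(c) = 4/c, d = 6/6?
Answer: 413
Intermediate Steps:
d = 1 (d = 6*(1/6) = 1)
o(z) = -5/7 + z/7
O(m, K) = 1 + K (O(m, K) = K + 1 = 1 + K)
x(Z) = Z + 2*Z**2 (x(Z) = (Z**2 + Z**2) + Z = 2*Z**2 + Z = Z + 2*Z**2)
O(n(o(0)), 6)*(x(5) + 4) = (1 + 6)*(5*(1 + 2*5) + 4) = 7*(5*(1 + 10) + 4) = 7*(5*11 + 4) = 7*(55 + 4) = 7*59 = 413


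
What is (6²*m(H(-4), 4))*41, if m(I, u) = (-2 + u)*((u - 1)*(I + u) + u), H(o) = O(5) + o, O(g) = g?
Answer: 56088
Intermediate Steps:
H(o) = 5 + o
m(I, u) = (-2 + u)*(u + (-1 + u)*(I + u)) (m(I, u) = (-2 + u)*((-1 + u)*(I + u) + u) = (-2 + u)*(u + (-1 + u)*(I + u)))
(6²*m(H(-4), 4))*41 = (6²*(4³ - 2*4² + 2*(5 - 4) + (5 - 4)*4² - 3*(5 - 4)*4))*41 = (36*(64 - 2*16 + 2*1 + 1*16 - 3*1*4))*41 = (36*(64 - 32 + 2 + 16 - 12))*41 = (36*38)*41 = 1368*41 = 56088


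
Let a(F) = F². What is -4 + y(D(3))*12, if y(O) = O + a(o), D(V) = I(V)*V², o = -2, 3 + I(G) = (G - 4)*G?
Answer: -604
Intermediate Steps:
I(G) = -3 + G*(-4 + G) (I(G) = -3 + (G - 4)*G = -3 + (-4 + G)*G = -3 + G*(-4 + G))
D(V) = V²*(-3 + V² - 4*V) (D(V) = (-3 + V² - 4*V)*V² = V²*(-3 + V² - 4*V))
y(O) = 4 + O (y(O) = O + (-2)² = O + 4 = 4 + O)
-4 + y(D(3))*12 = -4 + (4 + 3²*(-3 + 3² - 4*3))*12 = -4 + (4 + 9*(-3 + 9 - 12))*12 = -4 + (4 + 9*(-6))*12 = -4 + (4 - 54)*12 = -4 - 50*12 = -4 - 600 = -604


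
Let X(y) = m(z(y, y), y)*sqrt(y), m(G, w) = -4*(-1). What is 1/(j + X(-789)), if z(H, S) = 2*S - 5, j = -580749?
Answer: -193583/112423137875 - 4*I*sqrt(789)/337269413625 ≈ -1.7219e-6 - 3.3314e-10*I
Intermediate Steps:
z(H, S) = -5 + 2*S
m(G, w) = 4
X(y) = 4*sqrt(y)
1/(j + X(-789)) = 1/(-580749 + 4*sqrt(-789)) = 1/(-580749 + 4*(I*sqrt(789))) = 1/(-580749 + 4*I*sqrt(789))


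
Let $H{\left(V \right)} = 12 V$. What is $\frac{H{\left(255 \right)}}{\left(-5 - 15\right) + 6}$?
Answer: $- \frac{1530}{7} \approx -218.57$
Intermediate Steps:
$\frac{H{\left(255 \right)}}{\left(-5 - 15\right) + 6} = \frac{12 \cdot 255}{\left(-5 - 15\right) + 6} = \frac{1}{\left(-5 - 15\right) + 6} \cdot 3060 = \frac{1}{-20 + 6} \cdot 3060 = \frac{1}{-14} \cdot 3060 = \left(- \frac{1}{14}\right) 3060 = - \frac{1530}{7}$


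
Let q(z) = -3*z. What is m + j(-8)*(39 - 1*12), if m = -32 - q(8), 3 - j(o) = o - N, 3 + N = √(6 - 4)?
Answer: 208 + 27*√2 ≈ 246.18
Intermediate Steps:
N = -3 + √2 (N = -3 + √(6 - 4) = -3 + √2 ≈ -1.5858)
j(o) = √2 - o (j(o) = 3 - (o - (-3 + √2)) = 3 - (o + (3 - √2)) = 3 - (3 + o - √2) = 3 + (-3 + √2 - o) = √2 - o)
m = -8 (m = -32 - (-3)*8 = -32 - 1*(-24) = -32 + 24 = -8)
m + j(-8)*(39 - 1*12) = -8 + (√2 - 1*(-8))*(39 - 1*12) = -8 + (√2 + 8)*(39 - 12) = -8 + (8 + √2)*27 = -8 + (216 + 27*√2) = 208 + 27*√2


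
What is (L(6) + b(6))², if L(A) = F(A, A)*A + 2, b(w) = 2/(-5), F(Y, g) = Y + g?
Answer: 135424/25 ≈ 5417.0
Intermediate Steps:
b(w) = -⅖ (b(w) = 2*(-⅕) = -⅖)
L(A) = 2 + 2*A² (L(A) = (A + A)*A + 2 = (2*A)*A + 2 = 2*A² + 2 = 2 + 2*A²)
(L(6) + b(6))² = ((2 + 2*6²) - ⅖)² = ((2 + 2*36) - ⅖)² = ((2 + 72) - ⅖)² = (74 - ⅖)² = (368/5)² = 135424/25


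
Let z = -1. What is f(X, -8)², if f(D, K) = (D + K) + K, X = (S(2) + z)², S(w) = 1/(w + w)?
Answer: 61009/256 ≈ 238.32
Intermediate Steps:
S(w) = 1/(2*w)
X = 9/16 (X = ((½)/2 - 1)² = ((½)*(½) - 1)² = (¼ - 1)² = (-¾)² = 9/16 ≈ 0.56250)
f(D, K) = D + 2*K
f(X, -8)² = (9/16 + 2*(-8))² = (9/16 - 16)² = (-247/16)² = 61009/256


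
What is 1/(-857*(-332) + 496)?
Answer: 1/285020 ≈ 3.5085e-6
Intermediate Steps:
1/(-857*(-332) + 496) = 1/(284524 + 496) = 1/285020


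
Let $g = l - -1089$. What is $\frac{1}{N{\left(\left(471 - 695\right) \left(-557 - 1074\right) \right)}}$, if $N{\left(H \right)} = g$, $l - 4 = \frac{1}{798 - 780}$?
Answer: $\frac{18}{19675} \approx 0.00091487$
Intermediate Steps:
$l = \frac{73}{18}$ ($l = 4 + \frac{1}{798 - 780} = 4 + \frac{1}{18} = \frac{73}{18} \approx 4.0556$)
$g = \frac{19675}{18}$ ($g = \frac{73}{18} - -1089 = \frac{73}{18} + 1089 = \frac{19675}{18} \approx 1093.1$)
$N{\left(H \right)} = \frac{19675}{18}$
$\frac{1}{N{\left(\left(471 - 695\right) \left(-557 - 1074\right) \right)}} = \frac{1}{\frac{19675}{18}} = \frac{18}{19675}$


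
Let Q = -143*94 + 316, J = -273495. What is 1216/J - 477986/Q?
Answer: 65355409927/1794947685 ≈ 36.411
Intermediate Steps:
Q = -13126 (Q = -13442 + 316 = -13126)
1216/J - 477986/Q = 1216/(-273495) - 477986/(-13126) = 1216*(-1/273495) - 477986*(-1/13126) = -1216/273495 + 238993/6563 = 65355409927/1794947685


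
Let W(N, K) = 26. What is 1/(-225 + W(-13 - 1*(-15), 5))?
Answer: -1/199 ≈ -0.0050251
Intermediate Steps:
1/(-225 + W(-13 - 1*(-15), 5)) = 1/(-225 + 26) = 1/(-199) = -1/199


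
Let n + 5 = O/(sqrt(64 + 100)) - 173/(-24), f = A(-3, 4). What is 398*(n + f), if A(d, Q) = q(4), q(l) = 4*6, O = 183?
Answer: 125171/12 + 36417*sqrt(41)/41 ≈ 16118.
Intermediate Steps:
q(l) = 24
A(d, Q) = 24
f = 24
n = 53/24 + 183*sqrt(41)/82 (n = -5 + (183/(sqrt(64 + 100)) - 173/(-24)) = -5 + (183/(sqrt(164)) - 173*(-1/24)) = -5 + (183/((2*sqrt(41))) + 173/24) = -5 + (183*(sqrt(41)/82) + 173/24) = -5 + (183*sqrt(41)/82 + 173/24) = -5 + (173/24 + 183*sqrt(41)/82) = 53/24 + 183*sqrt(41)/82 ≈ 16.498)
398*(n + f) = 398*((53/24 + 183*sqrt(41)/82) + 24) = 398*(629/24 + 183*sqrt(41)/82) = 125171/12 + 36417*sqrt(41)/41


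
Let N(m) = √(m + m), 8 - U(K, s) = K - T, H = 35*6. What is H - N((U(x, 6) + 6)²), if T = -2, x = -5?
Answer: 210 - 17*√2 ≈ 185.96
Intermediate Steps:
H = 210
U(K, s) = 6 - K (U(K, s) = 8 - (K - 1*(-2)) = 8 - (K + 2) = 8 - (2 + K) = 8 + (-2 - K) = 6 - K)
N(m) = √2*√m (N(m) = √(2*m) = √2*√m)
H - N((U(x, 6) + 6)²) = 210 - √2*√(((6 - 1*(-5)) + 6)²) = 210 - √2*√(((6 + 5) + 6)²) = 210 - √2*√((11 + 6)²) = 210 - √2*√(17²) = 210 - √2*√289 = 210 - √2*17 = 210 - 17*√2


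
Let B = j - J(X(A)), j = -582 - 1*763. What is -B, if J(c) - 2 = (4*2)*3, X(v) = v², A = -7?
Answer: 1371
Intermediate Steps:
J(c) = 26 (J(c) = 2 + (4*2)*3 = 2 + 8*3 = 2 + 24 = 26)
j = -1345 (j = -582 - 763 = -1345)
B = -1371 (B = -1345 - 1*26 = -1345 - 26 = -1371)
-B = -1*(-1371) = 1371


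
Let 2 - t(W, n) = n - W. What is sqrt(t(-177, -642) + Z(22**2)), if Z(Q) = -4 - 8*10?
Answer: sqrt(383) ≈ 19.570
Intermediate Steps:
t(W, n) = 2 + W - n (t(W, n) = 2 - (n - W) = 2 + (W - n) = 2 + W - n)
Z(Q) = -84 (Z(Q) = -4 - 80 = -84)
sqrt(t(-177, -642) + Z(22**2)) = sqrt((2 - 177 - 1*(-642)) - 84) = sqrt((2 - 177 + 642) - 84) = sqrt(467 - 84) = sqrt(383)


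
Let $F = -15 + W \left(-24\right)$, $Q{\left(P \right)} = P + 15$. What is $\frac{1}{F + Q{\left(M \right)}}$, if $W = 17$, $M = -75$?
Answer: $- \frac{1}{483} \approx -0.0020704$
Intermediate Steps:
$Q{\left(P \right)} = 15 + P$
$F = -423$ ($F = -15 + 17 \left(-24\right) = -15 - 408 = -423$)
$\frac{1}{F + Q{\left(M \right)}} = \frac{1}{-423 + \left(15 - 75\right)} = \frac{1}{-423 - 60} = \frac{1}{-483} = - \frac{1}{483}$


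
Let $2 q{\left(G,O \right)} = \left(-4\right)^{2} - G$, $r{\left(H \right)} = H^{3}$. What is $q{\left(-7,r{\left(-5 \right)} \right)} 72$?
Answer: $828$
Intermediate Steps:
$q{\left(G,O \right)} = 8 - \frac{G}{2}$ ($q{\left(G,O \right)} = \frac{\left(-4\right)^{2} - G}{2} = \frac{16 - G}{2} = 8 - \frac{G}{2}$)
$q{\left(-7,r{\left(-5 \right)} \right)} 72 = \left(8 - - \frac{7}{2}\right) 72 = \left(8 + \frac{7}{2}\right) 72 = \frac{23}{2} \cdot 72 = 828$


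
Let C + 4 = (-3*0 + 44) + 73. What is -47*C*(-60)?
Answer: 318660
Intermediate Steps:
C = 113 (C = -4 + ((-3*0 + 44) + 73) = -4 + ((0 + 44) + 73) = -4 + (44 + 73) = -4 + 117 = 113)
-47*C*(-60) = -47*113*(-60) = -5311*(-60) = 318660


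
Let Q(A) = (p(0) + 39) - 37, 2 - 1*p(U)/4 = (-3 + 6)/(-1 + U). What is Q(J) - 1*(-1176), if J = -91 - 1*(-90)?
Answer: 1198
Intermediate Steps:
J = -1 (J = -91 + 90 = -1)
p(U) = 8 - 12/(-1 + U) (p(U) = 8 - 4*(-3 + 6)/(-1 + U) = 8 - 12/(-1 + U))
Q(A) = 22 (Q(A) = (4*(-5 + 2*0)/(-1 + 0) + 39) - 37 = (4*(-5 + 0)/(-1) + 39) - 37 = (4*(-1)*(-5) + 39) - 37 = (20 + 39) - 37 = 59 - 37 = 22)
Q(J) - 1*(-1176) = 22 - 1*(-1176) = 22 + 1176 = 1198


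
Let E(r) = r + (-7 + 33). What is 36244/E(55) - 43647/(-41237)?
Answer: 1498129235/3340197 ≈ 448.52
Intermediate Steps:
E(r) = 26 + r (E(r) = r + 26 = 26 + r)
36244/E(55) - 43647/(-41237) = 36244/(26 + 55) - 43647/(-41237) = 36244/81 - 43647*(-1/41237) = 36244*(1/81) + 43647/41237 = 36244/81 + 43647/41237 = 1498129235/3340197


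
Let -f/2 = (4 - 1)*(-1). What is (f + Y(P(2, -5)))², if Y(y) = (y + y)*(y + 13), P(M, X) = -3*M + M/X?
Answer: 3849444/625 ≈ 6159.1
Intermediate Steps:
Y(y) = 2*y*(13 + y) (Y(y) = (2*y)*(13 + y) = 2*y*(13 + y))
f = 6 (f = -2*(4 - 1)*(-1) = -6*(-1) = -2*(-3) = 6)
(f + Y(P(2, -5)))² = (6 + 2*(-3*2 + 2/(-5))*(13 + (-3*2 + 2/(-5))))² = (6 + 2*(-6 + 2*(-⅕))*(13 + (-6 + 2*(-⅕))))² = (6 + 2*(-6 - ⅖)*(13 + (-6 - ⅖)))² = (6 + 2*(-32/5)*(13 - 32/5))² = (6 + 2*(-32/5)*(33/5))² = (6 - 2112/25)² = (-1962/25)² = 3849444/625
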